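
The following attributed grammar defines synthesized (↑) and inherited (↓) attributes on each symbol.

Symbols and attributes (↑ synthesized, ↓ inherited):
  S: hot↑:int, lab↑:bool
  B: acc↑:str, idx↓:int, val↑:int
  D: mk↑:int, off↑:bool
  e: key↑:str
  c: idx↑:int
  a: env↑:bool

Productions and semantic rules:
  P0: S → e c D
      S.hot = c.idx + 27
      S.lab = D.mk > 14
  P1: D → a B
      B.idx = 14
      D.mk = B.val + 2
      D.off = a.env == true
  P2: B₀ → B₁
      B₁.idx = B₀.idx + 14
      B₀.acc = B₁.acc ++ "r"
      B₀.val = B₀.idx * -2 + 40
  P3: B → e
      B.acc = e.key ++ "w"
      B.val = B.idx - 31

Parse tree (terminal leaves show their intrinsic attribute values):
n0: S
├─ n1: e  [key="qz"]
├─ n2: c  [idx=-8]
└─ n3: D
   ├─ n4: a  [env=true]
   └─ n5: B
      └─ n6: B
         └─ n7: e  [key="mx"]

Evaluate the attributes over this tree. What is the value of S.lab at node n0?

false

1. n1.key = "qz"  [terminal]
2. n2.idx = -8  [terminal]
3. n4.env = true  [terminal]
4. n5.idx = 14  [14]
5. n6.idx = 28  [B₀.idx + 14]
6. n7.key = "mx"  [terminal]
7. n6.acc = "mxw"  [e.key ++ "w"]
8. n6.val = -3  [B.idx - 31]
9. n5.acc = "mxwr"  [B₁.acc ++ "r"]
10. n5.val = 12  [B₀.idx * -2 + 40]
11. n3.mk = 14  [B.val + 2]
12. n3.off = true  [a.env == true]
13. n0.hot = 19  [c.idx + 27]
14. n0.lab = false  [D.mk > 14]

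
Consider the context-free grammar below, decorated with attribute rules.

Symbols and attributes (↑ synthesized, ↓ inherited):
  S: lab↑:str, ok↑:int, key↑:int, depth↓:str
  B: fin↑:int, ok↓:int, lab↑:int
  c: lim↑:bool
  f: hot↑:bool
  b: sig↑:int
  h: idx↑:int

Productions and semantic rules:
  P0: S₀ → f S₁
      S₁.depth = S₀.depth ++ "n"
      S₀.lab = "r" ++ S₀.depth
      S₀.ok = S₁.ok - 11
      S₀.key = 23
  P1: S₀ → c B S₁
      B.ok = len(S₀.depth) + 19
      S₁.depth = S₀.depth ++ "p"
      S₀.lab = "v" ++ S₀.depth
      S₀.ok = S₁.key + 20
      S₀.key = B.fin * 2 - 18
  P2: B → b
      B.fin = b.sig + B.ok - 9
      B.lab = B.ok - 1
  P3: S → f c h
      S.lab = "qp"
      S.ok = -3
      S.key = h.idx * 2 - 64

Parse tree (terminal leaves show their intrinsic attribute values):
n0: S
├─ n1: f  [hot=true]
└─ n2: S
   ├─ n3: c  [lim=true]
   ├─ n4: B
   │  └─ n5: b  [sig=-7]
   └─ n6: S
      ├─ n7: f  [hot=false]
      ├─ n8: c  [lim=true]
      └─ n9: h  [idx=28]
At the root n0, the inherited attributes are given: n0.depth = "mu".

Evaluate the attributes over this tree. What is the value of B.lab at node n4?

1. n0.depth = "mu"  [given at root]
2. n1.hot = true  [terminal]
3. n2.depth = "mun"  [S₀.depth ++ "n"]
4. n3.lim = true  [terminal]
5. n4.ok = 22  [len(S₀.depth) + 19]
6. n5.sig = -7  [terminal]
7. n4.fin = 6  [b.sig + B.ok - 9]
8. n4.lab = 21  [B.ok - 1]
9. n6.depth = "munp"  [S₀.depth ++ "p"]
10. n7.hot = false  [terminal]
11. n8.lim = true  [terminal]
12. n9.idx = 28  [terminal]
13. n6.lab = "qp"  ["qp"]
14. n6.ok = -3  [-3]
15. n6.key = -8  [h.idx * 2 - 64]
16. n2.lab = "vmun"  ["v" ++ S₀.depth]
17. n2.ok = 12  [S₁.key + 20]
18. n2.key = -6  [B.fin * 2 - 18]
19. n0.lab = "rmu"  ["r" ++ S₀.depth]
20. n0.ok = 1  [S₁.ok - 11]
21. n0.key = 23  [23]

21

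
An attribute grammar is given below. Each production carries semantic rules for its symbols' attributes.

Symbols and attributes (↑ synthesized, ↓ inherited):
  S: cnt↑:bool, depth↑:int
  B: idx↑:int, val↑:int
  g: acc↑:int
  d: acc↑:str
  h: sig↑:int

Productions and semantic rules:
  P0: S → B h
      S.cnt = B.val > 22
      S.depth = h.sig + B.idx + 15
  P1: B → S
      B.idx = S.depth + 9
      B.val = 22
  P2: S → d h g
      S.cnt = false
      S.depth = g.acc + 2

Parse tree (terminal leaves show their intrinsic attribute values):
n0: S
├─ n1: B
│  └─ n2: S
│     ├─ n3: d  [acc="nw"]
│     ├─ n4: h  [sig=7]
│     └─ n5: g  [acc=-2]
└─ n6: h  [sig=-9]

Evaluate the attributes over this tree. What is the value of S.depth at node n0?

15

1. n3.acc = "nw"  [terminal]
2. n4.sig = 7  [terminal]
3. n5.acc = -2  [terminal]
4. n2.cnt = false  [false]
5. n2.depth = 0  [g.acc + 2]
6. n1.idx = 9  [S.depth + 9]
7. n1.val = 22  [22]
8. n6.sig = -9  [terminal]
9. n0.cnt = false  [B.val > 22]
10. n0.depth = 15  [h.sig + B.idx + 15]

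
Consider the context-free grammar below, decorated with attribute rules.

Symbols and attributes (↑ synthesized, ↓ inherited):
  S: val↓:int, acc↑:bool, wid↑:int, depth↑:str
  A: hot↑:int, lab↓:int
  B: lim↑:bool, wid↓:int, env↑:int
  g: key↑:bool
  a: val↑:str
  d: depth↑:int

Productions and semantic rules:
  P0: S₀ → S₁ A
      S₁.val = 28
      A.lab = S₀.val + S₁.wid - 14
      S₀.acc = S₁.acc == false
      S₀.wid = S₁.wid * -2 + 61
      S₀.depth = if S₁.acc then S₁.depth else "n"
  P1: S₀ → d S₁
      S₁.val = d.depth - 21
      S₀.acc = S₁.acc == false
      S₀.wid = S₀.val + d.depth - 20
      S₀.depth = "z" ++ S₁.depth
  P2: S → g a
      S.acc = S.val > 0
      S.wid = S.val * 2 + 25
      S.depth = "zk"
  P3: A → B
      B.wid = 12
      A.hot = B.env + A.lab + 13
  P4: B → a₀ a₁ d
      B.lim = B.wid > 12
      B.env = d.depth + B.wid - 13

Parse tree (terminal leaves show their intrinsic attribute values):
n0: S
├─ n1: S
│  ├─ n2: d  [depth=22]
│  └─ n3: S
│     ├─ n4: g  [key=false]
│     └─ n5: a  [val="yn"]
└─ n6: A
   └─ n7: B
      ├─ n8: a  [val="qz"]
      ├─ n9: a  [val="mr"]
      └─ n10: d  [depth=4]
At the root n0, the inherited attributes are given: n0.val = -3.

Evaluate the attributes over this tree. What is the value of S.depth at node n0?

"n"

1. n0.val = -3  [given at root]
2. n1.val = 28  [28]
3. n2.depth = 22  [terminal]
4. n3.val = 1  [d.depth - 21]
5. n4.key = false  [terminal]
6. n5.val = "yn"  [terminal]
7. n3.acc = true  [S.val > 0]
8. n3.wid = 27  [S.val * 2 + 25]
9. n3.depth = "zk"  ["zk"]
10. n1.acc = false  [S₁.acc == false]
11. n1.wid = 30  [S₀.val + d.depth - 20]
12. n1.depth = "zzk"  ["z" ++ S₁.depth]
13. n6.lab = 13  [S₀.val + S₁.wid - 14]
14. n7.wid = 12  [12]
15. n8.val = "qz"  [terminal]
16. n9.val = "mr"  [terminal]
17. n10.depth = 4  [terminal]
18. n7.lim = false  [B.wid > 12]
19. n7.env = 3  [d.depth + B.wid - 13]
20. n6.hot = 29  [B.env + A.lab + 13]
21. n0.acc = true  [S₁.acc == false]
22. n0.wid = 1  [S₁.wid * -2 + 61]
23. n0.depth = "n"  [if S₁.acc then S₁.depth else "n"]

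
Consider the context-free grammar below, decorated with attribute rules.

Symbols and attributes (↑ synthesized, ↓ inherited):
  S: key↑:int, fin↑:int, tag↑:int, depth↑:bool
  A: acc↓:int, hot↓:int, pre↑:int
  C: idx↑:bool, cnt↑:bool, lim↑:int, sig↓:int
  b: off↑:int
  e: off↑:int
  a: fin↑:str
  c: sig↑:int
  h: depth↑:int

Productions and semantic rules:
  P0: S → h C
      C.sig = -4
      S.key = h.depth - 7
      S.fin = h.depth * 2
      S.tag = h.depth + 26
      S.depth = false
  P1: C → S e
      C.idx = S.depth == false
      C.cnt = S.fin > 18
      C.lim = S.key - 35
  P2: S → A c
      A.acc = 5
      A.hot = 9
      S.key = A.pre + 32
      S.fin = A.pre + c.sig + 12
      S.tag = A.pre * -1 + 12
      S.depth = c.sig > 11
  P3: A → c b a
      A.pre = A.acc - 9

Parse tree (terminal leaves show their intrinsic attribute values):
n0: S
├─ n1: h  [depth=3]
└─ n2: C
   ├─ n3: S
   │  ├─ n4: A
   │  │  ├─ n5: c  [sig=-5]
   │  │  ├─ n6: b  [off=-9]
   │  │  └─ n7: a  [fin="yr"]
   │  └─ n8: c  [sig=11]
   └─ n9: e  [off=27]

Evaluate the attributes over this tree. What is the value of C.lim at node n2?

-7

1. n1.depth = 3  [terminal]
2. n2.sig = -4  [-4]
3. n4.acc = 5  [5]
4. n4.hot = 9  [9]
5. n5.sig = -5  [terminal]
6. n6.off = -9  [terminal]
7. n7.fin = "yr"  [terminal]
8. n4.pre = -4  [A.acc - 9]
9. n8.sig = 11  [terminal]
10. n3.key = 28  [A.pre + 32]
11. n3.fin = 19  [A.pre + c.sig + 12]
12. n3.tag = 16  [A.pre * -1 + 12]
13. n3.depth = false  [c.sig > 11]
14. n9.off = 27  [terminal]
15. n2.idx = true  [S.depth == false]
16. n2.cnt = true  [S.fin > 18]
17. n2.lim = -7  [S.key - 35]
18. n0.key = -4  [h.depth - 7]
19. n0.fin = 6  [h.depth * 2]
20. n0.tag = 29  [h.depth + 26]
21. n0.depth = false  [false]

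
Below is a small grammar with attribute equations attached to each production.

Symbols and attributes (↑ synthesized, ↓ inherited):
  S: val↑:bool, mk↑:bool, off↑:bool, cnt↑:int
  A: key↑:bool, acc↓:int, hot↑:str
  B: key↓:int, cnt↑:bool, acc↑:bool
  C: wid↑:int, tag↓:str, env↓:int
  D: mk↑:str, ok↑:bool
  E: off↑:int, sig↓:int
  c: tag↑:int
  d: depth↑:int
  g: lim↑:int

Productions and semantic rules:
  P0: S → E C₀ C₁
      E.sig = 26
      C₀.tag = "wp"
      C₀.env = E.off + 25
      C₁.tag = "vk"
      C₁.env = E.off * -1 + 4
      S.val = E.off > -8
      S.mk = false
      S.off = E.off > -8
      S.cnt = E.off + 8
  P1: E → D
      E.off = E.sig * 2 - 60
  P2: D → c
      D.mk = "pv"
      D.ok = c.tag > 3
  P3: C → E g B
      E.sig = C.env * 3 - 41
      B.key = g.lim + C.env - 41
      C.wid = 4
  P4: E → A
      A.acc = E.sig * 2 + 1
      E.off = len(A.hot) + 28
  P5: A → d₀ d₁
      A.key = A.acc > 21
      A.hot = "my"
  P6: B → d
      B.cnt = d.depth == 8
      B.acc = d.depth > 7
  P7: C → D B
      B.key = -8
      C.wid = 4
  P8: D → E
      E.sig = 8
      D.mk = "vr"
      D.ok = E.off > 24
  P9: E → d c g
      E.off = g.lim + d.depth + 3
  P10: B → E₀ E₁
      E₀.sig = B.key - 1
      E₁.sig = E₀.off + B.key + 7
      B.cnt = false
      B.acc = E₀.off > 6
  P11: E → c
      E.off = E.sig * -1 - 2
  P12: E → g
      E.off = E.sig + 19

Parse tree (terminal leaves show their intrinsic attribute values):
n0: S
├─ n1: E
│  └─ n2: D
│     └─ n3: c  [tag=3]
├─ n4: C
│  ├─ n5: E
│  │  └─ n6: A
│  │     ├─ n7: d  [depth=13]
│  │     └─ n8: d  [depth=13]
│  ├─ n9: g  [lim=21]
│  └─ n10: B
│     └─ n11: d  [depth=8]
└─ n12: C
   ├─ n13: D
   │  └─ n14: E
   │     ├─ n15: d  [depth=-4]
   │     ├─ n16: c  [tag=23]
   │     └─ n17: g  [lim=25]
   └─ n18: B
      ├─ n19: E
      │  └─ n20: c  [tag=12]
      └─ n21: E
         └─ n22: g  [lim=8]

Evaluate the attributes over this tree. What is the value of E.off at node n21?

25

1. n1.sig = 26  [26]
2. n3.tag = 3  [terminal]
3. n2.mk = "pv"  ["pv"]
4. n2.ok = false  [c.tag > 3]
5. n1.off = -8  [E.sig * 2 - 60]
6. n4.tag = "wp"  ["wp"]
7. n4.env = 17  [E.off + 25]
8. n5.sig = 10  [C.env * 3 - 41]
9. n6.acc = 21  [E.sig * 2 + 1]
10. n7.depth = 13  [terminal]
11. n8.depth = 13  [terminal]
12. n6.key = false  [A.acc > 21]
13. n6.hot = "my"  ["my"]
14. n5.off = 30  [len(A.hot) + 28]
15. n9.lim = 21  [terminal]
16. n10.key = -3  [g.lim + C.env - 41]
17. n11.depth = 8  [terminal]
18. n10.cnt = true  [d.depth == 8]
19. n10.acc = true  [d.depth > 7]
20. n4.wid = 4  [4]
21. n12.tag = "vk"  ["vk"]
22. n12.env = 12  [E.off * -1 + 4]
23. n14.sig = 8  [8]
24. n15.depth = -4  [terminal]
25. n16.tag = 23  [terminal]
26. n17.lim = 25  [terminal]
27. n14.off = 24  [g.lim + d.depth + 3]
28. n13.mk = "vr"  ["vr"]
29. n13.ok = false  [E.off > 24]
30. n18.key = -8  [-8]
31. n19.sig = -9  [B.key - 1]
32. n20.tag = 12  [terminal]
33. n19.off = 7  [E.sig * -1 - 2]
34. n21.sig = 6  [E₀.off + B.key + 7]
35. n22.lim = 8  [terminal]
36. n21.off = 25  [E.sig + 19]
37. n18.cnt = false  [false]
38. n18.acc = true  [E₀.off > 6]
39. n12.wid = 4  [4]
40. n0.val = false  [E.off > -8]
41. n0.mk = false  [false]
42. n0.off = false  [E.off > -8]
43. n0.cnt = 0  [E.off + 8]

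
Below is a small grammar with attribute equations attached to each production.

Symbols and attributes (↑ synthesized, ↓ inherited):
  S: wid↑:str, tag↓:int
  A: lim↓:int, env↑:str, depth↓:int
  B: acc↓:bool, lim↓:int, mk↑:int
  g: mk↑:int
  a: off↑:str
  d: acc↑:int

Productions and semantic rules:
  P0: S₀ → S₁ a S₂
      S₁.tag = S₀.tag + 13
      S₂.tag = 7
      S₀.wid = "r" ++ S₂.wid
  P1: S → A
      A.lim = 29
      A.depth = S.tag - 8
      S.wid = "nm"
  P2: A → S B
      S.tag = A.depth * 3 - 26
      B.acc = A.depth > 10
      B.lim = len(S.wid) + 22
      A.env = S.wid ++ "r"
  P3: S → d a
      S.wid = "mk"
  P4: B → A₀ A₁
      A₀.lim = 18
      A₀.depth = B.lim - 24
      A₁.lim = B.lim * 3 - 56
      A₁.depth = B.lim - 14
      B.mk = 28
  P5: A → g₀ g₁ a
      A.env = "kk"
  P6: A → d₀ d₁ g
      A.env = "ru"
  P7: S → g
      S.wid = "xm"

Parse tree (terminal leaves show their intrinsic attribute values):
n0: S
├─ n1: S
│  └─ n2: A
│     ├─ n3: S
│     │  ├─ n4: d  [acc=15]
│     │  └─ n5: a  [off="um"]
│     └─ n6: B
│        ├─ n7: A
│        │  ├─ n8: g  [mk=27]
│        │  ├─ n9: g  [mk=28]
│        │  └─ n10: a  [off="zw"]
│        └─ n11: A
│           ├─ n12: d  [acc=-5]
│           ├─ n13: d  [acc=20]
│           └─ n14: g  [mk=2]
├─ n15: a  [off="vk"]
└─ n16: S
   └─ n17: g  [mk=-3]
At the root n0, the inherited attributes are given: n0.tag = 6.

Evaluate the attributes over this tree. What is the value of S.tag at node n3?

7

1. n0.tag = 6  [given at root]
2. n1.tag = 19  [S₀.tag + 13]
3. n2.lim = 29  [29]
4. n2.depth = 11  [S.tag - 8]
5. n3.tag = 7  [A.depth * 3 - 26]
6. n4.acc = 15  [terminal]
7. n5.off = "um"  [terminal]
8. n3.wid = "mk"  ["mk"]
9. n6.acc = true  [A.depth > 10]
10. n6.lim = 24  [len(S.wid) + 22]
11. n7.lim = 18  [18]
12. n7.depth = 0  [B.lim - 24]
13. n8.mk = 27  [terminal]
14. n9.mk = 28  [terminal]
15. n10.off = "zw"  [terminal]
16. n7.env = "kk"  ["kk"]
17. n11.lim = 16  [B.lim * 3 - 56]
18. n11.depth = 10  [B.lim - 14]
19. n12.acc = -5  [terminal]
20. n13.acc = 20  [terminal]
21. n14.mk = 2  [terminal]
22. n11.env = "ru"  ["ru"]
23. n6.mk = 28  [28]
24. n2.env = "mkr"  [S.wid ++ "r"]
25. n1.wid = "nm"  ["nm"]
26. n15.off = "vk"  [terminal]
27. n16.tag = 7  [7]
28. n17.mk = -3  [terminal]
29. n16.wid = "xm"  ["xm"]
30. n0.wid = "rxm"  ["r" ++ S₂.wid]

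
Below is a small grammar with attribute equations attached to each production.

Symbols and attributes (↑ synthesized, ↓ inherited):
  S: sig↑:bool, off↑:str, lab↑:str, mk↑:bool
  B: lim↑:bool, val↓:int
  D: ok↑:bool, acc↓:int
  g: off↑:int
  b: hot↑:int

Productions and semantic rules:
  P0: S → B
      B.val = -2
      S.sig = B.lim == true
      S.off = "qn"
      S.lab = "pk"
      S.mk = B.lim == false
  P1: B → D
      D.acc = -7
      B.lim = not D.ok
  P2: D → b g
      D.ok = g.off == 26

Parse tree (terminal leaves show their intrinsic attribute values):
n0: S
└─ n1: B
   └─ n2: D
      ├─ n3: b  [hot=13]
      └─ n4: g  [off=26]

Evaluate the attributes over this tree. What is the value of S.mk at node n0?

true

1. n1.val = -2  [-2]
2. n2.acc = -7  [-7]
3. n3.hot = 13  [terminal]
4. n4.off = 26  [terminal]
5. n2.ok = true  [g.off == 26]
6. n1.lim = false  [not D.ok]
7. n0.sig = false  [B.lim == true]
8. n0.off = "qn"  ["qn"]
9. n0.lab = "pk"  ["pk"]
10. n0.mk = true  [B.lim == false]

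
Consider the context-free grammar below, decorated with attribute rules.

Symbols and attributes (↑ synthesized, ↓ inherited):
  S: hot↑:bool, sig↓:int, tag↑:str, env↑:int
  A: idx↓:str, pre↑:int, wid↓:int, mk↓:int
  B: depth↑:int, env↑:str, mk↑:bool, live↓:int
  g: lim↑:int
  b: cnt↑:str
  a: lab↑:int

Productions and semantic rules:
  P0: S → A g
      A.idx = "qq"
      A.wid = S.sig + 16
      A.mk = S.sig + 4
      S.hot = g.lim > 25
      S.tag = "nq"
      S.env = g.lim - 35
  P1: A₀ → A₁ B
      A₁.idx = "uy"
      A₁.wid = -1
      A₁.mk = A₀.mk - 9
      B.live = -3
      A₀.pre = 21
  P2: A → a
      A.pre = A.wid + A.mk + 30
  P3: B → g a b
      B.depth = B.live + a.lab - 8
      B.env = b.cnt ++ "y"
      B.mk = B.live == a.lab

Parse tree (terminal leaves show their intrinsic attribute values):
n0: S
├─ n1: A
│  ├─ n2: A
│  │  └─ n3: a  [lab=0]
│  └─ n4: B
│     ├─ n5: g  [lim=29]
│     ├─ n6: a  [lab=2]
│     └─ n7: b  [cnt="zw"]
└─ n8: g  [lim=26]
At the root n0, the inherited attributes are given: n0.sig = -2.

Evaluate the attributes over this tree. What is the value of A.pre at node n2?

1. n0.sig = -2  [given at root]
2. n1.idx = "qq"  ["qq"]
3. n1.wid = 14  [S.sig + 16]
4. n1.mk = 2  [S.sig + 4]
5. n2.idx = "uy"  ["uy"]
6. n2.wid = -1  [-1]
7. n2.mk = -7  [A₀.mk - 9]
8. n3.lab = 0  [terminal]
9. n2.pre = 22  [A.wid + A.mk + 30]
10. n4.live = -3  [-3]
11. n5.lim = 29  [terminal]
12. n6.lab = 2  [terminal]
13. n7.cnt = "zw"  [terminal]
14. n4.depth = -9  [B.live + a.lab - 8]
15. n4.env = "zwy"  [b.cnt ++ "y"]
16. n4.mk = false  [B.live == a.lab]
17. n1.pre = 21  [21]
18. n8.lim = 26  [terminal]
19. n0.hot = true  [g.lim > 25]
20. n0.tag = "nq"  ["nq"]
21. n0.env = -9  [g.lim - 35]

22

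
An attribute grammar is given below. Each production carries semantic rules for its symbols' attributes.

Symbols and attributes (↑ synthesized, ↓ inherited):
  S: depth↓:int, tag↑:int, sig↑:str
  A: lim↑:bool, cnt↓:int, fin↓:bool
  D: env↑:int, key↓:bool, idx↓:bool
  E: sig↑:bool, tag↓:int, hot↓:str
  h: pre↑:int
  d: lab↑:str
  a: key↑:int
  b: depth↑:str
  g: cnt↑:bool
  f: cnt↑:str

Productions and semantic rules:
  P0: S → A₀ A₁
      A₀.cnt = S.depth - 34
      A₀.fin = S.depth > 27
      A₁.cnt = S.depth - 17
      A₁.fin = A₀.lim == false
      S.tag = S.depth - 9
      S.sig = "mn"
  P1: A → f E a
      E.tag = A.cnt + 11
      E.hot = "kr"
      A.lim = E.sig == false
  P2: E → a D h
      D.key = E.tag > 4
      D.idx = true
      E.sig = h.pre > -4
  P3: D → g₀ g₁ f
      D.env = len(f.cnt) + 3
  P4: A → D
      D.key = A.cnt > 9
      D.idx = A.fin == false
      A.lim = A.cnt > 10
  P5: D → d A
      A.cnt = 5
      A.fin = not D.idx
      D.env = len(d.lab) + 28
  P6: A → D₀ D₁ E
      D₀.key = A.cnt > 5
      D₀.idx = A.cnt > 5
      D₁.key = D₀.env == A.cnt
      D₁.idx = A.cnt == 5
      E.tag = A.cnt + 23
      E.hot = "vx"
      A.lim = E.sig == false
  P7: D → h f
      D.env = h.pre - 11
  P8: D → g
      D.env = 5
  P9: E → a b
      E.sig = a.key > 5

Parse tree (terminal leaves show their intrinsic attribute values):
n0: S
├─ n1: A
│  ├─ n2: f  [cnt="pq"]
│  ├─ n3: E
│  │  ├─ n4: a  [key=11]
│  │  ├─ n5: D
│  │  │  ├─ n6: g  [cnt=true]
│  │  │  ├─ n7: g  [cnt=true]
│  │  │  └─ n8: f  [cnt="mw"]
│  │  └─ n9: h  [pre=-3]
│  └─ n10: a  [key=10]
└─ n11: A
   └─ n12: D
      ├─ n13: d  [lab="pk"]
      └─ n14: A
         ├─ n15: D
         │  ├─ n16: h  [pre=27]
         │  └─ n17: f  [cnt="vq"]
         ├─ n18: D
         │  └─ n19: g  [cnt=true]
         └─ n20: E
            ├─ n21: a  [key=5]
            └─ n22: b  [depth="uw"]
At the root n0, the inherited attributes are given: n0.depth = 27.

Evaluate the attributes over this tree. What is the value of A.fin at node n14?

1. n0.depth = 27  [given at root]
2. n1.cnt = -7  [S.depth - 34]
3. n1.fin = false  [S.depth > 27]
4. n2.cnt = "pq"  [terminal]
5. n3.tag = 4  [A.cnt + 11]
6. n3.hot = "kr"  ["kr"]
7. n4.key = 11  [terminal]
8. n5.key = false  [E.tag > 4]
9. n5.idx = true  [true]
10. n6.cnt = true  [terminal]
11. n7.cnt = true  [terminal]
12. n8.cnt = "mw"  [terminal]
13. n5.env = 5  [len(f.cnt) + 3]
14. n9.pre = -3  [terminal]
15. n3.sig = true  [h.pre > -4]
16. n10.key = 10  [terminal]
17. n1.lim = false  [E.sig == false]
18. n11.cnt = 10  [S.depth - 17]
19. n11.fin = true  [A₀.lim == false]
20. n12.key = true  [A.cnt > 9]
21. n12.idx = false  [A.fin == false]
22. n13.lab = "pk"  [terminal]
23. n14.cnt = 5  [5]
24. n14.fin = true  [not D.idx]
25. n15.key = false  [A.cnt > 5]
26. n15.idx = false  [A.cnt > 5]
27. n16.pre = 27  [terminal]
28. n17.cnt = "vq"  [terminal]
29. n15.env = 16  [h.pre - 11]
30. n18.key = false  [D₀.env == A.cnt]
31. n18.idx = true  [A.cnt == 5]
32. n19.cnt = true  [terminal]
33. n18.env = 5  [5]
34. n20.tag = 28  [A.cnt + 23]
35. n20.hot = "vx"  ["vx"]
36. n21.key = 5  [terminal]
37. n22.depth = "uw"  [terminal]
38. n20.sig = false  [a.key > 5]
39. n14.lim = true  [E.sig == false]
40. n12.env = 30  [len(d.lab) + 28]
41. n11.lim = false  [A.cnt > 10]
42. n0.tag = 18  [S.depth - 9]
43. n0.sig = "mn"  ["mn"]

true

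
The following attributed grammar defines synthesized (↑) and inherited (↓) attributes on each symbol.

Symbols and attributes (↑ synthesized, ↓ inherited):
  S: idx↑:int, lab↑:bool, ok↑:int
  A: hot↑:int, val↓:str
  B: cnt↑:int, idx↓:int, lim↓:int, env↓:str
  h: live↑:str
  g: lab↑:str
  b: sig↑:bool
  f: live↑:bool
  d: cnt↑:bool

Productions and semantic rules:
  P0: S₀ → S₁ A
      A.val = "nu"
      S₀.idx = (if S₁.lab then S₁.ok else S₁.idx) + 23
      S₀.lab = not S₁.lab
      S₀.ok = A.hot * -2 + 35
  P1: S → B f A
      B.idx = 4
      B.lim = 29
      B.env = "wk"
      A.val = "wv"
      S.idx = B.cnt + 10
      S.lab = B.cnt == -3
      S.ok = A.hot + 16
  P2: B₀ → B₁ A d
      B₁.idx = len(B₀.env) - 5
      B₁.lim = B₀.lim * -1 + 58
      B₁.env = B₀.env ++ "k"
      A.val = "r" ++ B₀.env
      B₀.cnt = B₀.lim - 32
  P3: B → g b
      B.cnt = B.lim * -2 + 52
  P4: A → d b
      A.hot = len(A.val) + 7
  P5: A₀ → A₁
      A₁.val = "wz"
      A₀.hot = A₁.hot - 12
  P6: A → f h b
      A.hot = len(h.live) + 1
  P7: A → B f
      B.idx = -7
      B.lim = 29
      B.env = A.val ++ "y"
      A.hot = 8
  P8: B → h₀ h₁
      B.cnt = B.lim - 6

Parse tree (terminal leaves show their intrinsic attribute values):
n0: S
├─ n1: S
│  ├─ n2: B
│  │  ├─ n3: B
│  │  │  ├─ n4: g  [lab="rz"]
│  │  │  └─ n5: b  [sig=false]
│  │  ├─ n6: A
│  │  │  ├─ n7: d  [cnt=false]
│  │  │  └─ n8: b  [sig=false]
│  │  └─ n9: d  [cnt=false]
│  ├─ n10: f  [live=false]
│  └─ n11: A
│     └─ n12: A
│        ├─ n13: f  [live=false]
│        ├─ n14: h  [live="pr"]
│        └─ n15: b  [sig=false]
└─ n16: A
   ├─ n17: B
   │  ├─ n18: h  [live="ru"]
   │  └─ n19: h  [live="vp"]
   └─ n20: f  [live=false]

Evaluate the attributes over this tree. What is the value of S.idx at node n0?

1. n2.idx = 4  [4]
2. n2.lim = 29  [29]
3. n2.env = "wk"  ["wk"]
4. n3.idx = -3  [len(B₀.env) - 5]
5. n3.lim = 29  [B₀.lim * -1 + 58]
6. n3.env = "wkk"  [B₀.env ++ "k"]
7. n4.lab = "rz"  [terminal]
8. n5.sig = false  [terminal]
9. n3.cnt = -6  [B.lim * -2 + 52]
10. n6.val = "rwk"  ["r" ++ B₀.env]
11. n7.cnt = false  [terminal]
12. n8.sig = false  [terminal]
13. n6.hot = 10  [len(A.val) + 7]
14. n9.cnt = false  [terminal]
15. n2.cnt = -3  [B₀.lim - 32]
16. n10.live = false  [terminal]
17. n11.val = "wv"  ["wv"]
18. n12.val = "wz"  ["wz"]
19. n13.live = false  [terminal]
20. n14.live = "pr"  [terminal]
21. n15.sig = false  [terminal]
22. n12.hot = 3  [len(h.live) + 1]
23. n11.hot = -9  [A₁.hot - 12]
24. n1.idx = 7  [B.cnt + 10]
25. n1.lab = true  [B.cnt == -3]
26. n1.ok = 7  [A.hot + 16]
27. n16.val = "nu"  ["nu"]
28. n17.idx = -7  [-7]
29. n17.lim = 29  [29]
30. n17.env = "nuy"  [A.val ++ "y"]
31. n18.live = "ru"  [terminal]
32. n19.live = "vp"  [terminal]
33. n17.cnt = 23  [B.lim - 6]
34. n20.live = false  [terminal]
35. n16.hot = 8  [8]
36. n0.idx = 30  [(if S₁.lab then S₁.ok else S₁.idx) + 23]
37. n0.lab = false  [not S₁.lab]
38. n0.ok = 19  [A.hot * -2 + 35]

30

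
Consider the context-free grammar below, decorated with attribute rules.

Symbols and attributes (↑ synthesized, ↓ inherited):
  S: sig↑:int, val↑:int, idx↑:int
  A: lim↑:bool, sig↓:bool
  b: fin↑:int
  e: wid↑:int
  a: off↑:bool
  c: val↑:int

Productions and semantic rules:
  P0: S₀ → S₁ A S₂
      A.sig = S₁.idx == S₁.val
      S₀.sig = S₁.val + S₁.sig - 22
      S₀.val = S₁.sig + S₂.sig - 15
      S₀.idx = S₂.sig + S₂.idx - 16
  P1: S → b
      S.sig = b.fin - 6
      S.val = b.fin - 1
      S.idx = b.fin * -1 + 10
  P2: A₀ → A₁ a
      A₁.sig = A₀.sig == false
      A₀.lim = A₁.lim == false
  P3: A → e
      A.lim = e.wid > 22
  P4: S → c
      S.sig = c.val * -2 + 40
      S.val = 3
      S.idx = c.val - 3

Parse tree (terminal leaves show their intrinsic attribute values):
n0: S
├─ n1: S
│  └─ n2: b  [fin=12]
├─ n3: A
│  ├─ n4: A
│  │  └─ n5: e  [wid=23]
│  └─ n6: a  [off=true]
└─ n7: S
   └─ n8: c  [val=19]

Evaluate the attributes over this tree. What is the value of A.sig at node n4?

true

1. n2.fin = 12  [terminal]
2. n1.sig = 6  [b.fin - 6]
3. n1.val = 11  [b.fin - 1]
4. n1.idx = -2  [b.fin * -1 + 10]
5. n3.sig = false  [S₁.idx == S₁.val]
6. n4.sig = true  [A₀.sig == false]
7. n5.wid = 23  [terminal]
8. n4.lim = true  [e.wid > 22]
9. n6.off = true  [terminal]
10. n3.lim = false  [A₁.lim == false]
11. n8.val = 19  [terminal]
12. n7.sig = 2  [c.val * -2 + 40]
13. n7.val = 3  [3]
14. n7.idx = 16  [c.val - 3]
15. n0.sig = -5  [S₁.val + S₁.sig - 22]
16. n0.val = -7  [S₁.sig + S₂.sig - 15]
17. n0.idx = 2  [S₂.sig + S₂.idx - 16]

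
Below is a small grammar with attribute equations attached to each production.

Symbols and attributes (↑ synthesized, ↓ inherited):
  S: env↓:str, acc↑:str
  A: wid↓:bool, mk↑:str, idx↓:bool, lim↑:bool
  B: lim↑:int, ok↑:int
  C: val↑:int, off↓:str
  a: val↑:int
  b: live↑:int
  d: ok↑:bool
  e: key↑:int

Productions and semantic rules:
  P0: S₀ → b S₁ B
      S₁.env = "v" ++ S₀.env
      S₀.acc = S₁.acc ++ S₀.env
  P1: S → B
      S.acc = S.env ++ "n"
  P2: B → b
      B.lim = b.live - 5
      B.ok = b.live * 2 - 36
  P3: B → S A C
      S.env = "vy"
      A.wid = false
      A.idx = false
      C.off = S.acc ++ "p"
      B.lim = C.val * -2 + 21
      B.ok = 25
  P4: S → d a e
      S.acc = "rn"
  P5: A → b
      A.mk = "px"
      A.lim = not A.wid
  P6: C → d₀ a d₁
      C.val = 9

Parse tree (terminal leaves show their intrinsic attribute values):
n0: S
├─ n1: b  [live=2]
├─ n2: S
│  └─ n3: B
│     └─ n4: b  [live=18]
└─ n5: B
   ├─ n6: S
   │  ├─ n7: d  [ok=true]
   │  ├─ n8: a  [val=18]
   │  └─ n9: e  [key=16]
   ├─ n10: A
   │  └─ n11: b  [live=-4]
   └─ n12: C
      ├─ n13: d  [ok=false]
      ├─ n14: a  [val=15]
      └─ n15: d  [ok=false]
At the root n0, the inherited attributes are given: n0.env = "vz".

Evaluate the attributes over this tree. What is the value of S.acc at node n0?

1. n0.env = "vz"  [given at root]
2. n1.live = 2  [terminal]
3. n2.env = "vvz"  ["v" ++ S₀.env]
4. n4.live = 18  [terminal]
5. n3.lim = 13  [b.live - 5]
6. n3.ok = 0  [b.live * 2 - 36]
7. n2.acc = "vvzn"  [S.env ++ "n"]
8. n6.env = "vy"  ["vy"]
9. n7.ok = true  [terminal]
10. n8.val = 18  [terminal]
11. n9.key = 16  [terminal]
12. n6.acc = "rn"  ["rn"]
13. n10.wid = false  [false]
14. n10.idx = false  [false]
15. n11.live = -4  [terminal]
16. n10.mk = "px"  ["px"]
17. n10.lim = true  [not A.wid]
18. n12.off = "rnp"  [S.acc ++ "p"]
19. n13.ok = false  [terminal]
20. n14.val = 15  [terminal]
21. n15.ok = false  [terminal]
22. n12.val = 9  [9]
23. n5.lim = 3  [C.val * -2 + 21]
24. n5.ok = 25  [25]
25. n0.acc = "vvznvz"  [S₁.acc ++ S₀.env]

"vvznvz"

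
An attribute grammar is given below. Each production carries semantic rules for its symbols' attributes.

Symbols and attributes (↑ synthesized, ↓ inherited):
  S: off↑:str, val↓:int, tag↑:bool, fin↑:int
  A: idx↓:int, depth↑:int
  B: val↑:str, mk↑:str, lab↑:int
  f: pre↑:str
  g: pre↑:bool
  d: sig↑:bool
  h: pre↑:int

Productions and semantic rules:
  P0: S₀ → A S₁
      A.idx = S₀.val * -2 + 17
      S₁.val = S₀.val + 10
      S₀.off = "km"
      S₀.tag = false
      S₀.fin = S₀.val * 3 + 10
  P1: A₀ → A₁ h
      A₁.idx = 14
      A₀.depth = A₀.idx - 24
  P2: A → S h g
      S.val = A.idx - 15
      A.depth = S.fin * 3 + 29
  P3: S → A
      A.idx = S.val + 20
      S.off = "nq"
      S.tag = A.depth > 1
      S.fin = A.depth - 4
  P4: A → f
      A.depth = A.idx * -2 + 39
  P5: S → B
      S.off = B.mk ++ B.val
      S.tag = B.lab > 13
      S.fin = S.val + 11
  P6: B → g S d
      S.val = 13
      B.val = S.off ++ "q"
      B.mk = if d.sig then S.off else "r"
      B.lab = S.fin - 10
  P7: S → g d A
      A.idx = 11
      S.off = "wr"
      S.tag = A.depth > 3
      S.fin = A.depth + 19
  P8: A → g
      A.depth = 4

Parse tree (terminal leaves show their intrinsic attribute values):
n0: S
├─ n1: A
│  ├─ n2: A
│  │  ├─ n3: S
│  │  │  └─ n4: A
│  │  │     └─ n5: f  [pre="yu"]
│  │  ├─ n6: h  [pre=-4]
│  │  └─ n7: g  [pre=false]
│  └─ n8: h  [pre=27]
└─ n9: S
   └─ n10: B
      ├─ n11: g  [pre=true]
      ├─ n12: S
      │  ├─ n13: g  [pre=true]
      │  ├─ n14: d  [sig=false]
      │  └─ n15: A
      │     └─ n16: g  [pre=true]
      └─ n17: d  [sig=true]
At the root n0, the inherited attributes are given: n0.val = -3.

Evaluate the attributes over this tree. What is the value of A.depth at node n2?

20

1. n0.val = -3  [given at root]
2. n1.idx = 23  [S₀.val * -2 + 17]
3. n2.idx = 14  [14]
4. n3.val = -1  [A.idx - 15]
5. n4.idx = 19  [S.val + 20]
6. n5.pre = "yu"  [terminal]
7. n4.depth = 1  [A.idx * -2 + 39]
8. n3.off = "nq"  ["nq"]
9. n3.tag = false  [A.depth > 1]
10. n3.fin = -3  [A.depth - 4]
11. n6.pre = -4  [terminal]
12. n7.pre = false  [terminal]
13. n2.depth = 20  [S.fin * 3 + 29]
14. n8.pre = 27  [terminal]
15. n1.depth = -1  [A₀.idx - 24]
16. n9.val = 7  [S₀.val + 10]
17. n11.pre = true  [terminal]
18. n12.val = 13  [13]
19. n13.pre = true  [terminal]
20. n14.sig = false  [terminal]
21. n15.idx = 11  [11]
22. n16.pre = true  [terminal]
23. n15.depth = 4  [4]
24. n12.off = "wr"  ["wr"]
25. n12.tag = true  [A.depth > 3]
26. n12.fin = 23  [A.depth + 19]
27. n17.sig = true  [terminal]
28. n10.val = "wrq"  [S.off ++ "q"]
29. n10.mk = "wr"  [if d.sig then S.off else "r"]
30. n10.lab = 13  [S.fin - 10]
31. n9.off = "wrwrq"  [B.mk ++ B.val]
32. n9.tag = false  [B.lab > 13]
33. n9.fin = 18  [S.val + 11]
34. n0.off = "km"  ["km"]
35. n0.tag = false  [false]
36. n0.fin = 1  [S₀.val * 3 + 10]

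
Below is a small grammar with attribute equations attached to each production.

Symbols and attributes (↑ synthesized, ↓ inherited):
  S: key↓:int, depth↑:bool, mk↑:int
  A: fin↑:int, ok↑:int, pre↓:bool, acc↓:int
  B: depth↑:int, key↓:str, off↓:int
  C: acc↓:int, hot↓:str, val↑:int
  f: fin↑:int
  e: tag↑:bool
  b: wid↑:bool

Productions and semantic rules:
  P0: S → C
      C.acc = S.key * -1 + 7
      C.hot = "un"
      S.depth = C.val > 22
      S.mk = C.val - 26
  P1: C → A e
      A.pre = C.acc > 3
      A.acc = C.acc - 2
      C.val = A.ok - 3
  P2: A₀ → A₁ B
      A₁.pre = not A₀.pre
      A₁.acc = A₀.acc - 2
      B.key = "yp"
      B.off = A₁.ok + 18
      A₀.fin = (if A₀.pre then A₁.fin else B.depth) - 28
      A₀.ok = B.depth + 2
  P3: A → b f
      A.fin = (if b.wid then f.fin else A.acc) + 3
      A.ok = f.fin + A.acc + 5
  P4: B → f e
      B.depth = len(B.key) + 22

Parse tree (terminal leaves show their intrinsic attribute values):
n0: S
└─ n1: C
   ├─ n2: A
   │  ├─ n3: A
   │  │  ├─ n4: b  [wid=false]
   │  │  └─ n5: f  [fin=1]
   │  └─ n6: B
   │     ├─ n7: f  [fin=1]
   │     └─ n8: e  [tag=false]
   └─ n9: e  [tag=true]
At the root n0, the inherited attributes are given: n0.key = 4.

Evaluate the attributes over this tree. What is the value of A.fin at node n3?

1. n0.key = 4  [given at root]
2. n1.acc = 3  [S.key * -1 + 7]
3. n1.hot = "un"  ["un"]
4. n2.pre = false  [C.acc > 3]
5. n2.acc = 1  [C.acc - 2]
6. n3.pre = true  [not A₀.pre]
7. n3.acc = -1  [A₀.acc - 2]
8. n4.wid = false  [terminal]
9. n5.fin = 1  [terminal]
10. n3.fin = 2  [(if b.wid then f.fin else A.acc) + 3]
11. n3.ok = 5  [f.fin + A.acc + 5]
12. n6.key = "yp"  ["yp"]
13. n6.off = 23  [A₁.ok + 18]
14. n7.fin = 1  [terminal]
15. n8.tag = false  [terminal]
16. n6.depth = 24  [len(B.key) + 22]
17. n2.fin = -4  [(if A₀.pre then A₁.fin else B.depth) - 28]
18. n2.ok = 26  [B.depth + 2]
19. n9.tag = true  [terminal]
20. n1.val = 23  [A.ok - 3]
21. n0.depth = true  [C.val > 22]
22. n0.mk = -3  [C.val - 26]

2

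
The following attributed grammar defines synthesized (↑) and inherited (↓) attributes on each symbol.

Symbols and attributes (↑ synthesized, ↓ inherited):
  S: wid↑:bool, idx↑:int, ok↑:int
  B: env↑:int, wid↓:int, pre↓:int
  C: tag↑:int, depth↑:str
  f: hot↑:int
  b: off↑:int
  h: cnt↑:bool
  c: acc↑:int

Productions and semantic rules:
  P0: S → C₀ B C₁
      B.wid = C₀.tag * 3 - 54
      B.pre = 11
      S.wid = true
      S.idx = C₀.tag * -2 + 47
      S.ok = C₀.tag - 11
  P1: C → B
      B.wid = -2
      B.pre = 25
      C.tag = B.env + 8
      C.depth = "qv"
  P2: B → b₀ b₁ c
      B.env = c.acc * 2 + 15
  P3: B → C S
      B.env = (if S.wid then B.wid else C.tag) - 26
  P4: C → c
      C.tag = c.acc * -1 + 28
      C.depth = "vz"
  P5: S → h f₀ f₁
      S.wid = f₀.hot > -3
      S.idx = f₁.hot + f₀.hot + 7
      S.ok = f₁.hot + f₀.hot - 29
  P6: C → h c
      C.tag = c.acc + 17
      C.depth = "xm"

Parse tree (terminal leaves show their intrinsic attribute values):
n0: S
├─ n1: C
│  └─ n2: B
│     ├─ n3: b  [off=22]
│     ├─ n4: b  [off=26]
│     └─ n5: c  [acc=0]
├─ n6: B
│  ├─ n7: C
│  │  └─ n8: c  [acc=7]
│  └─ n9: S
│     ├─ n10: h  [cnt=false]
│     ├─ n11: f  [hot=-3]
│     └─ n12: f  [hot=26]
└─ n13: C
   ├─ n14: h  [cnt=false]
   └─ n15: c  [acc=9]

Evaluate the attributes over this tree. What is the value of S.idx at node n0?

1. n2.wid = -2  [-2]
2. n2.pre = 25  [25]
3. n3.off = 22  [terminal]
4. n4.off = 26  [terminal]
5. n5.acc = 0  [terminal]
6. n2.env = 15  [c.acc * 2 + 15]
7. n1.tag = 23  [B.env + 8]
8. n1.depth = "qv"  ["qv"]
9. n6.wid = 15  [C₀.tag * 3 - 54]
10. n6.pre = 11  [11]
11. n8.acc = 7  [terminal]
12. n7.tag = 21  [c.acc * -1 + 28]
13. n7.depth = "vz"  ["vz"]
14. n10.cnt = false  [terminal]
15. n11.hot = -3  [terminal]
16. n12.hot = 26  [terminal]
17. n9.wid = false  [f₀.hot > -3]
18. n9.idx = 30  [f₁.hot + f₀.hot + 7]
19. n9.ok = -6  [f₁.hot + f₀.hot - 29]
20. n6.env = -5  [(if S.wid then B.wid else C.tag) - 26]
21. n14.cnt = false  [terminal]
22. n15.acc = 9  [terminal]
23. n13.tag = 26  [c.acc + 17]
24. n13.depth = "xm"  ["xm"]
25. n0.wid = true  [true]
26. n0.idx = 1  [C₀.tag * -2 + 47]
27. n0.ok = 12  [C₀.tag - 11]

1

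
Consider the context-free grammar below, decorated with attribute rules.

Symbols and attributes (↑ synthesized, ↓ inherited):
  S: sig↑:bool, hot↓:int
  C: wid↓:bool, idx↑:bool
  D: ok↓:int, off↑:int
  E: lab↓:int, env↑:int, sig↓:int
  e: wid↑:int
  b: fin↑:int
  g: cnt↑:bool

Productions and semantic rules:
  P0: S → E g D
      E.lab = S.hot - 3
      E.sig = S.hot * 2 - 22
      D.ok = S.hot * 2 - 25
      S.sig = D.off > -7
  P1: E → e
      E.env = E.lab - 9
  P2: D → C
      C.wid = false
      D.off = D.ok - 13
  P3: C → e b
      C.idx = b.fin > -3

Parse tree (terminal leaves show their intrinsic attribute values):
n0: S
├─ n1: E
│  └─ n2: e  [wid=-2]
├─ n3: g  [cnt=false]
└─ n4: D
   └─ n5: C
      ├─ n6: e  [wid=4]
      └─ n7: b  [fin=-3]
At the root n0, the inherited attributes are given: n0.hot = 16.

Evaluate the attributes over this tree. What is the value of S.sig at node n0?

true

1. n0.hot = 16  [given at root]
2. n1.lab = 13  [S.hot - 3]
3. n1.sig = 10  [S.hot * 2 - 22]
4. n2.wid = -2  [terminal]
5. n1.env = 4  [E.lab - 9]
6. n3.cnt = false  [terminal]
7. n4.ok = 7  [S.hot * 2 - 25]
8. n5.wid = false  [false]
9. n6.wid = 4  [terminal]
10. n7.fin = -3  [terminal]
11. n5.idx = false  [b.fin > -3]
12. n4.off = -6  [D.ok - 13]
13. n0.sig = true  [D.off > -7]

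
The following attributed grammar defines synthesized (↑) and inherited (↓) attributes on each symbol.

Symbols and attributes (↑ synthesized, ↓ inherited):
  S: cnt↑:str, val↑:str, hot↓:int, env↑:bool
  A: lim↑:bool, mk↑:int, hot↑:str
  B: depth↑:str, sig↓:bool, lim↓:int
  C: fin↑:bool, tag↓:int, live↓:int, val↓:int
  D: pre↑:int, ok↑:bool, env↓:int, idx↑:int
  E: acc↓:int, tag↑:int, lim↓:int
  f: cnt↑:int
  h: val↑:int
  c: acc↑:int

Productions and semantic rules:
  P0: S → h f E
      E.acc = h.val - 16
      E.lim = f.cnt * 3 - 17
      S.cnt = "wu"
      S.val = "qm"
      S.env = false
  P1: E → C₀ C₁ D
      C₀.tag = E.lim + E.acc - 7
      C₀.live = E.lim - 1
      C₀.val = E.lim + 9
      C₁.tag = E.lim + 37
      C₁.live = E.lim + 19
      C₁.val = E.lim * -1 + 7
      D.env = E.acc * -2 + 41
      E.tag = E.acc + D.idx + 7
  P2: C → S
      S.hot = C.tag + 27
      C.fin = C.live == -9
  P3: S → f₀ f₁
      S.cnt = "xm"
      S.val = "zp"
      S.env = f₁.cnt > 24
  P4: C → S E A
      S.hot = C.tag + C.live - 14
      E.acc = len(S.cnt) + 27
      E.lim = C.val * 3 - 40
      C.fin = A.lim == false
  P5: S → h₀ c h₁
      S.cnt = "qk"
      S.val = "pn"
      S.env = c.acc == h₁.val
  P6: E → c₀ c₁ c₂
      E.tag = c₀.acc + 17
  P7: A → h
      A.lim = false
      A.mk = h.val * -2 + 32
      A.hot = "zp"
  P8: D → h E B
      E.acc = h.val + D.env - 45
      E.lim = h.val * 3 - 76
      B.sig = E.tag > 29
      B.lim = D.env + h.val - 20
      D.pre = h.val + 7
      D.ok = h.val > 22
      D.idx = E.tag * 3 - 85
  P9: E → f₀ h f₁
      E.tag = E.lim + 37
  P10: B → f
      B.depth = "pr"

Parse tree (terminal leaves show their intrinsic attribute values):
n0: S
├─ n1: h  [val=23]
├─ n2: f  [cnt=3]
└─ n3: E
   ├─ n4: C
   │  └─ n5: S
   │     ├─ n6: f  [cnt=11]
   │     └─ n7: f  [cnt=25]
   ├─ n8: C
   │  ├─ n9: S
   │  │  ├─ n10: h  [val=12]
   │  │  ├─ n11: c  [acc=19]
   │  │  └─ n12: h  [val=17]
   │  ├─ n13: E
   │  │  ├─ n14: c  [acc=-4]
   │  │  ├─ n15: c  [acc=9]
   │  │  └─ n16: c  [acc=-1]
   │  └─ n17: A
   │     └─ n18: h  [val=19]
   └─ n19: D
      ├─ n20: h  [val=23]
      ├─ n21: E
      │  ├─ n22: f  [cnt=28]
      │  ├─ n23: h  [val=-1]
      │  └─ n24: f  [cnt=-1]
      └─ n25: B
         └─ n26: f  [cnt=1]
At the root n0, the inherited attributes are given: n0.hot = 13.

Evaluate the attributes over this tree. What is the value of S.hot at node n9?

26

1. n0.hot = 13  [given at root]
2. n1.val = 23  [terminal]
3. n2.cnt = 3  [terminal]
4. n3.acc = 7  [h.val - 16]
5. n3.lim = -8  [f.cnt * 3 - 17]
6. n4.tag = -8  [E.lim + E.acc - 7]
7. n4.live = -9  [E.lim - 1]
8. n4.val = 1  [E.lim + 9]
9. n5.hot = 19  [C.tag + 27]
10. n6.cnt = 11  [terminal]
11. n7.cnt = 25  [terminal]
12. n5.cnt = "xm"  ["xm"]
13. n5.val = "zp"  ["zp"]
14. n5.env = true  [f₁.cnt > 24]
15. n4.fin = true  [C.live == -9]
16. n8.tag = 29  [E.lim + 37]
17. n8.live = 11  [E.lim + 19]
18. n8.val = 15  [E.lim * -1 + 7]
19. n9.hot = 26  [C.tag + C.live - 14]
20. n10.val = 12  [terminal]
21. n11.acc = 19  [terminal]
22. n12.val = 17  [terminal]
23. n9.cnt = "qk"  ["qk"]
24. n9.val = "pn"  ["pn"]
25. n9.env = false  [c.acc == h₁.val]
26. n13.acc = 29  [len(S.cnt) + 27]
27. n13.lim = 5  [C.val * 3 - 40]
28. n14.acc = -4  [terminal]
29. n15.acc = 9  [terminal]
30. n16.acc = -1  [terminal]
31. n13.tag = 13  [c₀.acc + 17]
32. n18.val = 19  [terminal]
33. n17.lim = false  [false]
34. n17.mk = -6  [h.val * -2 + 32]
35. n17.hot = "zp"  ["zp"]
36. n8.fin = true  [A.lim == false]
37. n19.env = 27  [E.acc * -2 + 41]
38. n20.val = 23  [terminal]
39. n21.acc = 5  [h.val + D.env - 45]
40. n21.lim = -7  [h.val * 3 - 76]
41. n22.cnt = 28  [terminal]
42. n23.val = -1  [terminal]
43. n24.cnt = -1  [terminal]
44. n21.tag = 30  [E.lim + 37]
45. n25.sig = true  [E.tag > 29]
46. n25.lim = 30  [D.env + h.val - 20]
47. n26.cnt = 1  [terminal]
48. n25.depth = "pr"  ["pr"]
49. n19.pre = 30  [h.val + 7]
50. n19.ok = true  [h.val > 22]
51. n19.idx = 5  [E.tag * 3 - 85]
52. n3.tag = 19  [E.acc + D.idx + 7]
53. n0.cnt = "wu"  ["wu"]
54. n0.val = "qm"  ["qm"]
55. n0.env = false  [false]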